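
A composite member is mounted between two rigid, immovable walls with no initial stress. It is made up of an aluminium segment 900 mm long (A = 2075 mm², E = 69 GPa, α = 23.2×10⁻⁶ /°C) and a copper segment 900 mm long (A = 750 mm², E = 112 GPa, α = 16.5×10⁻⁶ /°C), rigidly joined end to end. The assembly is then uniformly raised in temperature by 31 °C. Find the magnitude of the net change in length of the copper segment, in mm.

With the walls removed the bar would change length by δ_free = Σ αᵢΔT Lᵢ = 23.2×10⁻⁶×31×900 + 16.5×10⁻⁶×31×900 = 1.108 mm.
The rigid supports impose zero overall length change; the single axial force P common to all segments must satisfy P Σ Lᵢ/(AᵢEᵢ) = δ_free.
The series flexibility is Σ Lᵢ/(AᵢEᵢ) = 900/(2075×69×10³) + 900/(750×112×10³) = 1.7×10⁻⁵ mm/N.
Hence P = δ_free / Σ(L/AE) = 1.108/1.7×10⁻⁵ = 65.15 kN (compressive).
For the copper segment, free thermal change = 16.5×10⁻⁶×31×900 = 0.4603 mm and elastic change from P = 65150×900/(750×112×10³) = 0.6981 mm; these oppose, so the net change is 0.238 mm (segment shortens).

|ΔL| ≈ 0.238 mm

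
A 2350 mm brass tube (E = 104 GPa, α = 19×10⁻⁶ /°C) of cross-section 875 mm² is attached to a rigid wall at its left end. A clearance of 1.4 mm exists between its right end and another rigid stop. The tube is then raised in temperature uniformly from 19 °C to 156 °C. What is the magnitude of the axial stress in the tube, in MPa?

Free thermal elongation = αΔT L = 19×10⁻⁶ × 137 × 2350 = 6.117 mm.
The gap closes (δ_free > 1.4 mm) and the wall then resists a further 6.117 − 1.4 = 4.717 mm of expansion.
Compatibility: PL/(AE) = 4.717 mm, so σ = P/A = E × (4.717/2350) = 208.8 MPa.

σ ≈ 209 MPa (compressive)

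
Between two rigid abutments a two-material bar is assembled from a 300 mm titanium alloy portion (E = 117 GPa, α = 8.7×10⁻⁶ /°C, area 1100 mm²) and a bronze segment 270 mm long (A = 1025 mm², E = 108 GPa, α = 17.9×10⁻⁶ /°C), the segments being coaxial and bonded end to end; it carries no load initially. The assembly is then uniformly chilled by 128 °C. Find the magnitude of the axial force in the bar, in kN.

P ≈ 200 kN (tensile)

With the walls removed the bar would change length by δ_free = Σ αᵢΔT Lᵢ = 8.7×10⁻⁶×128×300 + 17.9×10⁻⁶×128×270 = 0.9527 mm.
The walls prevent any net length change, so an axial force P (same in every segment) develops. Compatibility: P · Σ Lᵢ/(AᵢEᵢ) = δ_free.
The series flexibility is Σ Lᵢ/(AᵢEᵢ) = 300/(1100×117×10³) + 270/(1025×108×10³) = 4.77×10⁻⁶ mm/N.
So P = 0.9527 / 4.77×10⁻⁶ = 199.7 kN, tensile.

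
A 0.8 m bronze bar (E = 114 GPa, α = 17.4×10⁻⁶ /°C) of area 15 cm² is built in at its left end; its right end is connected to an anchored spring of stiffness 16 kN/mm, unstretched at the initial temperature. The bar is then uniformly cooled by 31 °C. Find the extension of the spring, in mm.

If the spring were absent the bar would shorten by αΔT L = 17.4×10⁻⁶ × 31 × 800 = 0.4315 mm.
With a force P in the spring, the elastic change of the bar is PL/(AE) and that of the spring is P/k; compatibility requires their sum to equal δ_free.
So P = δ_free / [L/(AE) + 1/k] = 0.4315 / [ 800/(1500×114×10³) + 1/(16×10³) ].
P = 0.4315 / 6.718×10⁻⁵ = 6423 N.
Spring extension = P/k = 6423/(16×10³) = 0.4015 mm.

δ ≈ 0.401 mm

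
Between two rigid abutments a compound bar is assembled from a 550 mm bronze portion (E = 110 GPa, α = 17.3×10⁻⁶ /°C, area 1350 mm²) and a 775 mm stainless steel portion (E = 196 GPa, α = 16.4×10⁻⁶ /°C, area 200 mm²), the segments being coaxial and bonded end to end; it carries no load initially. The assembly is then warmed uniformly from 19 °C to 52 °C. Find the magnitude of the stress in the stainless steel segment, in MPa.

σ ≈ 156 MPa (compressive)

Free thermal expansion of the whole bar: Σ αᵢΔT Lᵢ = 17.3×10⁻⁶×33×550 + 16.4×10⁻⁶×33×775 = 0.7334 mm.
The rigid supports impose zero overall length change; the single axial force P common to all segments must satisfy P Σ Lᵢ/(AᵢEᵢ) = δ_free.
The series flexibility is Σ Lᵢ/(AᵢEᵢ) = 550/(1350×110×10³) + 775/(200×196×10³) = 2.347×10⁻⁵ mm/N.
Hence P = δ_free / Σ(L/AE) = 0.7334/2.347×10⁻⁵ = 31.24 kN (compressive).
σ_{stainless steel} = P / A = 31240 / 200 = 156.2 MPa.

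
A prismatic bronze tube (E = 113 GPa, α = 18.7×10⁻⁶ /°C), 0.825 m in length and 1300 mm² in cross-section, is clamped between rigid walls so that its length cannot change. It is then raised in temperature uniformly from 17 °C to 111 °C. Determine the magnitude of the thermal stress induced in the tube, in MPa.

σ ≈ 199 MPa (compressive)

The supports are rigid, so the total axial strain is zero. The restrained thermal strain is ε = αΔT = 18.7×10⁻⁶ × 94 = 1757.8×10⁻⁶.
Hence σ = E·αΔT = 113×10³ × 1757.8×10⁻⁶ = 198.6 MPa, compressive.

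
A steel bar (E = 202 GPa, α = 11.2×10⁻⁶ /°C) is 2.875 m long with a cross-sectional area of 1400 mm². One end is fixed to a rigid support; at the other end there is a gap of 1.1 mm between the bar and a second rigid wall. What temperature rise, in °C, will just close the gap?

Contact occurs when the free expansion equals the gap: αΔT L = 1.1 mm.
So ΔT = g/(αL) = 1.1/(11.2×10⁻⁶ × 2875) = 34.16 °C.

ΔT ≈ 34.2 °C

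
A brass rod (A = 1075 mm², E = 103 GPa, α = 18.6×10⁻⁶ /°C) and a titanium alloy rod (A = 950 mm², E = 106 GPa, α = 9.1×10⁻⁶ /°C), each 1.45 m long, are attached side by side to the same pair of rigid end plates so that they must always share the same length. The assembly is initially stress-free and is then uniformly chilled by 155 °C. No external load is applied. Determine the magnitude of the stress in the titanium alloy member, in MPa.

σ ≈ 81.7 MPa (compressive)

The brass has the larger α, so on cooling it would change length more than the titanium alloy if both were free. The rigid plates force a common final length, so the brass is put into tension and the titanium alloy into compression, with equal and opposite forces P (no external load).
Equating the net (thermal + elastic) strains gives |α₁ − α₂|·ΔT = P·[1/(A₁E₁) + 1/(A₂E₂)].
|α₁ − α₂|·ΔT = 9.5×10⁻⁶ × 155 = 0.001473.
1/(A₁E₁) + 1/(A₂E₂) = 1/(1075×103×10³) + 1/(950×106×10³) = 1.896×10⁻⁸ N⁻¹.
P = 0.001473 / 1.896×10⁻⁸ = 77660 N = 77.66 kN.
σ_{titanium alloy} = P/A₂ = 77660/950 = 81.74 MPa, compressive.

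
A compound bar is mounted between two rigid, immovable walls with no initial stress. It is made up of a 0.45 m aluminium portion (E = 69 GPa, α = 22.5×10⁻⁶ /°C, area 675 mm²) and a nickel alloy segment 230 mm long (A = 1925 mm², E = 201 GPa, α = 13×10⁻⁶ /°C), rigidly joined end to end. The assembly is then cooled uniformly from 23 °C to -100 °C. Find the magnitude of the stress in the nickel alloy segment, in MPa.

Free thermal contraction of the whole bar: Σ αᵢΔT Lᵢ = 22.5×10⁻⁶×123×450 + 13×10⁻⁶×123×230 = 1.613 mm.
The walls prevent any net length change, so an axial force P (same in every segment) develops. Compatibility: P · Σ Lᵢ/(AᵢEᵢ) = δ_free.
The series flexibility is Σ Lᵢ/(AᵢEᵢ) = 450/(675×69×10³) + 230/(1925×201×10³) = 1.026×10⁻⁵ mm/N.
So P = 1.613 / 1.026×10⁻⁵ = 157.3 kN, tensile.
σ_{nickel alloy} = P / A = 157300 / 1925 = 81.71 MPa.

σ ≈ 81.7 MPa (tensile)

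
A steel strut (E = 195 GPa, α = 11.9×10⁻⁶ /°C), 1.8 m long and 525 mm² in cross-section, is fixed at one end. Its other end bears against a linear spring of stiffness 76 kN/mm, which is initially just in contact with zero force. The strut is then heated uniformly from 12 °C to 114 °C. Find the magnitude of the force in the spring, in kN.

The unrestrained thermal change is αΔT L = 11.9×10⁻⁶ × 102 × 1800 = 2.185 mm.
Let P be the compressive force at the spring. The strut shortens elastically by PL/(AE) and the spring compresses by P/k; together these equal δ_free.
So P = δ_free / [L/(AE) + 1/k] = 2.185 / [ 1800/(525×195×10³) + 1/(76×10³) ].
P = 2.185 / 3.074×10⁻⁵ = 71070 N.

P ≈ 71.1 kN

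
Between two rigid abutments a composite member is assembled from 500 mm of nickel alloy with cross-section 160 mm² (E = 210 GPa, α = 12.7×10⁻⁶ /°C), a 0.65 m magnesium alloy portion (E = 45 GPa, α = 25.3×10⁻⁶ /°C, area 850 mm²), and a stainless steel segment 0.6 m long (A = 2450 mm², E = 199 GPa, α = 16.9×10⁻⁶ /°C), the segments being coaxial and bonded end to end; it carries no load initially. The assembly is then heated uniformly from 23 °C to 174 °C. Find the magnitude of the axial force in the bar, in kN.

If the supports were absent, the total length change would be Σ αᵢΔT Lᵢ = 12.7×10⁻⁶×151×500 + 25.3×10⁻⁶×151×650 + 16.9×10⁻⁶×151×600 = 4.973 mm.
The rigid supports impose zero overall length change; the single axial force P common to all segments must satisfy P Σ Lᵢ/(AᵢEᵢ) = δ_free.
The series flexibility is Σ Lᵢ/(AᵢEᵢ) = 500/(160×210×10³) + 650/(850×45×10³) + 600/(2450×199×10³) = 3.311×10⁻⁵ mm/N.
Hence P = δ_free / Σ(L/AE) = 4.973/3.311×10⁻⁵ = 150.2 kN (compressive).

P ≈ 150 kN (compressive)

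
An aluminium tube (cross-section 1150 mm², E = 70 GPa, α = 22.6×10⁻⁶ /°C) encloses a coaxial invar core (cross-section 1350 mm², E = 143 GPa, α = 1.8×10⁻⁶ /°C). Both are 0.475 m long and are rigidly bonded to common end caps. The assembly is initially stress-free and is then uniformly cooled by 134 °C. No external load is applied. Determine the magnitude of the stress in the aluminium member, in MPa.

Equilibrium of a rigid end plate with no external load gives equal and opposite internal forces ±P in the two members. Since α_{aluminium} > α_{invar}, cooling drives the aluminium into tension and the invar into compression.
Setting the final lengths equal and cancelling L: (α₁ − α₂)ΔT = P/(A₁E₁) + P/(A₂E₂).
|α₁ − α₂|·ΔT = 20.8×10⁻⁶ × 134 = 0.002787.
1/(A₁E₁) + 1/(A₂E₂) = 1/(1150×70×10³) + 1/(1350×143×10³) = 1.76×10⁻⁸ N⁻¹.
So P = 0.002787 / 1.76×10⁻⁸ = 158.3 kN.
σ_{aluminium} = P/A₁ = 158300/1150 = 137.7 MPa, tensile.

σ ≈ 138 MPa (tensile)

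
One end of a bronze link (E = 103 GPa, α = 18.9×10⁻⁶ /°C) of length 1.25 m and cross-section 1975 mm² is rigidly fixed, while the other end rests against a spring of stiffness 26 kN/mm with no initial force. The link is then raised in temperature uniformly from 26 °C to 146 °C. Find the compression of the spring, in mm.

δ ≈ 2.44 mm

If the spring were absent the link would lengthen by αΔT L = 18.9×10⁻⁶ × 120 × 1250 = 2.835 mm.
Let P be the compressive force at the spring. The link shortens elastically by PL/(AE) and the spring compresses by P/k; together these equal δ_free.
So P = δ_free / [L/(AE) + 1/k] = 2.835 / [ 1250/(1975×103×10³) + 1/(26×10³) ].
P = 2.835 / 4.461×10⁻⁵ = 63560 N.
Spring compression = P/k = 63560/(26×10³) = 2.444 mm.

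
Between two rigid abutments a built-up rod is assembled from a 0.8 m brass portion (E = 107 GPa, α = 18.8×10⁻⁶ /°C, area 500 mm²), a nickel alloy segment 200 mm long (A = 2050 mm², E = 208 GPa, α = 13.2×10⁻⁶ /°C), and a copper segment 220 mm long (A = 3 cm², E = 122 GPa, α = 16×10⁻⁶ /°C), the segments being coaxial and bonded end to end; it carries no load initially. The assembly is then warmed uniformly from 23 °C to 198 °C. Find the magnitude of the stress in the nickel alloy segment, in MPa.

σ ≈ 84.4 MPa (compressive)

With the walls removed the bar would change length by δ_free = Σ αᵢΔT Lᵢ = 18.8×10⁻⁶×175×800 + 13.2×10⁻⁶×175×200 + 16×10⁻⁶×175×220 = 3.71 mm.
The rigid supports impose zero overall length change; the single axial force P common to all segments must satisfy P Σ Lᵢ/(AᵢEᵢ) = δ_free.
Σ Lᵢ/(AᵢEᵢ) = 800/(500×107×10³) + 200/(2050×208×10³) + 220/(300×122×10³) = 2.143×10⁻⁵ mm/N.
P = 3.71 / 2.143×10⁻⁵ = 173100 N = 173.1 kN, compressive.
σ_{nickel alloy} = P / A = 173100 / 2050 = 84.44 MPa.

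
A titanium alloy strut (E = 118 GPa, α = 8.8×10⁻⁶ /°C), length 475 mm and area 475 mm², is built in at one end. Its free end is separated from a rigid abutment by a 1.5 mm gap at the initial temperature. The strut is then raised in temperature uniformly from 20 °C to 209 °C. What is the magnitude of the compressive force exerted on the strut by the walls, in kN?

If the wall were absent the strut would grow by αΔT L = 8.8×10⁻⁶ × 189 × 475 = 0.79 mm.
This is smaller than the 1.5 mm clearance, so the strut expands freely without reaching the stop — the stress is zero.

P ≈ 0 kN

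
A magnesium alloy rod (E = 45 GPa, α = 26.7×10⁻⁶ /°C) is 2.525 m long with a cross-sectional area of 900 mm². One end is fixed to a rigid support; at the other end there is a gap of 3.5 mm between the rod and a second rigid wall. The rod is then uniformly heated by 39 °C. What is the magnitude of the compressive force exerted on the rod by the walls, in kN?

Unrestrained expansion: δ_free = αΔT L = 26.7×10⁻⁶ × 39 × 2525 = 2.629 mm.
Since δ_free = 2.63 mm is less than the 3.5 mm gap, the rod never touches the wall. No axial force develops.

P ≈ 0 kN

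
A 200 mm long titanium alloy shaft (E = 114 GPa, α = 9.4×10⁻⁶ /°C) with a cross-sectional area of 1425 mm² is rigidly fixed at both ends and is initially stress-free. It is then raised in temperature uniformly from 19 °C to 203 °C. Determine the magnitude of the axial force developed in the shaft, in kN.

The ends cannot move, so σ = EαΔT = 114×10³ × 9.4×10⁻⁶ × 184 = 197.2 MPa.
P = AEαΔT = 1425 × 114×10³ × 9.4×10⁻⁶ × 184 = 281 kN (compressive).

P ≈ 281 kN (compressive)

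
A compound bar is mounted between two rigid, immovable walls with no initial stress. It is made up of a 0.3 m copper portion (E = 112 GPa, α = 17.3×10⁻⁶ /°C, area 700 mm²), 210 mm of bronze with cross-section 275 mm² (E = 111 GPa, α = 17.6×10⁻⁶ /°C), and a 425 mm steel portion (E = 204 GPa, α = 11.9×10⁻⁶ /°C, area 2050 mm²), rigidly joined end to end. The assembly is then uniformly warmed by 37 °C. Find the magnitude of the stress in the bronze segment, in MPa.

σ ≈ 160 MPa (compressive)

With the walls removed the bar would change length by δ_free = Σ αᵢΔT Lᵢ = 17.3×10⁻⁶×37×300 + 17.6×10⁻⁶×37×210 + 11.9×10⁻⁶×37×425 = 0.5159 mm.
The rigid supports impose zero overall length change; the single axial force P common to all segments must satisfy P Σ Lᵢ/(AᵢEᵢ) = δ_free.
The series flexibility is Σ Lᵢ/(AᵢEᵢ) = 300/(700×112×10³) + 210/(275×111×10³) + 425/(2050×204×10³) = 1.172×10⁻⁵ mm/N.
P = 0.5159 / 1.172×10⁻⁵ = 44010 N = 44.01 kN, compressive.
σ_{bronze} = P / A = 44010 / 275 = 160 MPa.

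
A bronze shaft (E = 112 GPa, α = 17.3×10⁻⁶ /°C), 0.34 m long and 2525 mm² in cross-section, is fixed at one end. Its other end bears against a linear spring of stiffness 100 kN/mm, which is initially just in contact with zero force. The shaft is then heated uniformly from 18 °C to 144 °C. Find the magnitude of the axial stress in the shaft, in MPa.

Free thermal expansion: δ_free = αΔT L = 17.3×10⁻⁶ × 126 × 340 = 0.7411 mm.
With a force P in the spring, the elastic change of the shaft is PL/(AE) and that of the spring is P/k; compatibility requires their sum to equal δ_free.
So P = δ_free / [L/(AE) + 1/k] = 0.7411 / [ 340/(2525×112×10³) + 1/(100×10³) ].
P = 0.7411 / 1.12×10⁻⁵ = 66160 N.
σ = P/A = 66160/2525 = 26.2 MPa.

σ ≈ 26.2 MPa (compressive)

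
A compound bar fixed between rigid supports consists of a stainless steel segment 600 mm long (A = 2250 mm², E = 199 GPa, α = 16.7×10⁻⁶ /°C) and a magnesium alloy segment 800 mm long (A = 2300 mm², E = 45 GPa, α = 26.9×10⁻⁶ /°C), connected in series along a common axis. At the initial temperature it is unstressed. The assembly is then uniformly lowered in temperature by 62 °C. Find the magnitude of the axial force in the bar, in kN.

If the supports were absent, the total length change would be Σ αᵢΔT Lᵢ = 16.7×10⁻⁶×62×600 + 26.9×10⁻⁶×62×800 = 1.955 mm.
The walls prevent any net length change, so an axial force P (same in every segment) develops. Compatibility: P · Σ Lᵢ/(AᵢEᵢ) = δ_free.
The series flexibility is Σ Lᵢ/(AᵢEᵢ) = 600/(2250×199×10³) + 800/(2300×45×10³) = 9.07×10⁻⁶ mm/N.
P = 1.955 / 9.07×10⁻⁶ = 215600 N = 215.6 kN, tensile.

P ≈ 216 kN (tensile)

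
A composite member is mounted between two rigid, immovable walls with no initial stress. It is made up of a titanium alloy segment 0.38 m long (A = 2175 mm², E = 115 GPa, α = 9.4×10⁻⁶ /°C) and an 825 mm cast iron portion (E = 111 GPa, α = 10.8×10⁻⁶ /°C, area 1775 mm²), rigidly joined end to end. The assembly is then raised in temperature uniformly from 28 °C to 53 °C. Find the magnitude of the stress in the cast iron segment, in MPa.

σ ≈ 30.8 MPa (compressive)

With the walls removed the bar would change length by δ_free = Σ αᵢΔT Lᵢ = 9.4×10⁻⁶×25×380 + 10.8×10⁻⁶×25×825 = 0.312 mm.
The walls prevent any net length change, so an axial force P (same in every segment) develops. Compatibility: P · Σ Lᵢ/(AᵢEᵢ) = δ_free.
Σ Lᵢ/(AᵢEᵢ) = 380/(2175×115×10³) + 825/(1775×111×10³) = 5.707×10⁻⁶ mm/N.
Hence P = δ_free / Σ(L/AE) = 0.312/5.707×10⁻⁶ = 54.68 kN (compressive).
σ_{cast iron} = P / A = 54680 / 1775 = 30.81 MPa.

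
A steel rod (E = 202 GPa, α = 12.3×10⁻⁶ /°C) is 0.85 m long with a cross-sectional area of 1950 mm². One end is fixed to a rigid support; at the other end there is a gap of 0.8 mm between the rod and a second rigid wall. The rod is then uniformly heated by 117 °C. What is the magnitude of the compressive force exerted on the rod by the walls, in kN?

Free thermal elongation = αΔT L = 12.3×10⁻⁶ × 117 × 850 = 1.223 mm.
After closing the 0.8 mm clearance, 1.223 − 0.8 = 0.4232 mm of expansion remains to be suppressed by the wall.
So σ = E(δ_free − g)/L = 202×10³ × 0.4232/850 = 100.6 MPa.
P = σA = 100.6 × 1950 = 196.1 kN.

P ≈ 196 kN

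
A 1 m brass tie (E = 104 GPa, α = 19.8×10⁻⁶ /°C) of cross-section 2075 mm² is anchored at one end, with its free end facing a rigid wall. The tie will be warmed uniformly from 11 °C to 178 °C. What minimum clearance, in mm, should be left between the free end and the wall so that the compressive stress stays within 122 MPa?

Free expansion if unrestrained: δ_free = αΔT L = 19.8×10⁻⁶ × 167 × 1000 = 3.307 mm.
At the allowable stress the elastic shortening the wall may impose is σL/E = 122 × 1000 / (104×10³) = 1.173 mm.
So the gap has to take up the difference, g_min = δ_free − σL/E = 3.307 − 1.173 = 2.134 mm.

g ≈ 2.13 mm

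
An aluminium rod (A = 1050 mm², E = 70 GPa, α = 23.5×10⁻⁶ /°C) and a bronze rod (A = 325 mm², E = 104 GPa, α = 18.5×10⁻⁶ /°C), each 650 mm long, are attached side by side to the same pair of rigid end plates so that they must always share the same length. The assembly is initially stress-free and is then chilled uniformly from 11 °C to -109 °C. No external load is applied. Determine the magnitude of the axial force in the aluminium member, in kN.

P ≈ 13.9 kN (tensile in the aluminium)

Both members must finish at the same length. With the larger α, the aluminium tends to over-contract; the plates restrain it, putting the aluminium in tension and the bronze in compression. With no external load the two internal forces are equal and opposite, magnitude P.
Setting the final lengths equal and cancelling L: (α₁ − α₂)ΔT = P/(A₁E₁) + P/(A₂E₂).
|α₁ − α₂|·ΔT = 5×10⁻⁶ × 120 = 0.0006.
1/(A₁E₁) + 1/(A₂E₂) = 1/(1050×70×10³) + 1/(325×104×10³) = 4.319×10⁻⁸ N⁻¹.
P = 0.0006 / 4.319×10⁻⁸ = 13890 N = 13.89 kN.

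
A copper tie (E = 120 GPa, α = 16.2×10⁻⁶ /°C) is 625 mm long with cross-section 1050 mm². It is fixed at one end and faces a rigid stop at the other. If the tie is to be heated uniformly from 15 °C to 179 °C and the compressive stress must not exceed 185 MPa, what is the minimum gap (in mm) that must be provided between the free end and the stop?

g ≈ 0.697 mm

Free expansion if unrestrained: δ_free = αΔT L = 16.2×10⁻⁶ × 164 × 625 = 1.66 mm.
At the allowable stress the elastic shortening the wall may impose is σL/E = 185 × 625 / (120×10³) = 0.9635 mm.
So the gap has to take up the difference, g_min = δ_free − σL/E = 1.66 − 0.9635 = 0.697 mm.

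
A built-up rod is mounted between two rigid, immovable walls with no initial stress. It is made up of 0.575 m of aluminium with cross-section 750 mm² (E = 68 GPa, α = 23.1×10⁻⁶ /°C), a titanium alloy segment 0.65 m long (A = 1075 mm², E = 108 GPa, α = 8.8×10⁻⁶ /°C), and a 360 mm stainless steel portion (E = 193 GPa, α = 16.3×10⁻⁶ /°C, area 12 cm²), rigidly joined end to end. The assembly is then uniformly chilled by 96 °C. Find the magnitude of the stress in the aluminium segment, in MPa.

With the walls removed the bar would change length by δ_free = Σ αᵢΔT Lᵢ = 23.1×10⁻⁶×96×575 + 8.8×10⁻⁶×96×650 + 16.3×10⁻⁶×96×360 = 2.388 mm.
Since the ends are fixed, an axial force P builds up, equal in every segment, with P · Σ Lᵢ/(AᵢEᵢ) = δ_free.
The series flexibility is Σ Lᵢ/(AᵢEᵢ) = 575/(750×68×10³) + 650/(1075×108×10³) + 360/(1200×193×10³) = 1.843×10⁻⁵ mm/N.
P = 2.388 / 1.843×10⁻⁵ = 129600 N = 129.6 kN, tensile.
σ_{aluminium} = P / A = 129600 / 750 = 172.8 MPa.

σ ≈ 173 MPa (tensile)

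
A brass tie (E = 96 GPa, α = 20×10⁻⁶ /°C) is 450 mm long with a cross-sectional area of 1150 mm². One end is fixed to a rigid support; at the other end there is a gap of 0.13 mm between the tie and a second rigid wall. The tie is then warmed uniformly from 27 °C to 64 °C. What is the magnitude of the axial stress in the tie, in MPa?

Free thermal elongation = αΔT L = 20×10⁻⁶ × 37 × 450 = 0.333 mm.
After closing the 0.13 mm clearance, 0.333 − 0.13 = 0.203 mm of expansion remains to be suppressed by the wall.
That suppressed elongation corresponds to σ = E·Δ/L = 96×10³ × 0.203/450 = 43.31 MPa.

σ ≈ 43.3 MPa (compressive)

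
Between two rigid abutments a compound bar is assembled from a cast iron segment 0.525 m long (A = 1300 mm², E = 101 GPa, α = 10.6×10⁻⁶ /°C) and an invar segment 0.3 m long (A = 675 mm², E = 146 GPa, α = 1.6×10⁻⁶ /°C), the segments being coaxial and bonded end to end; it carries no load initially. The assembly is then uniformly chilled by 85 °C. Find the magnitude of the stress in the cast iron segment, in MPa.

With the walls removed the bar would change length by δ_free = Σ αᵢΔT Lᵢ = 10.6×10⁻⁶×85×525 + 1.6×10⁻⁶×85×300 = 0.5138 mm.
The rigid supports impose zero overall length change; the single axial force P common to all segments must satisfy P Σ Lᵢ/(AᵢEᵢ) = δ_free.
The series flexibility is Σ Lᵢ/(AᵢEᵢ) = 525/(1300×101×10³) + 300/(675×146×10³) = 7.043×10⁻⁶ mm/N.
So P = 0.5138 / 7.043×10⁻⁶ = 72.96 kN, tensile.
σ_{cast iron} = P / A = 72960 / 1300 = 56.12 MPa.

σ ≈ 56.1 MPa (tensile)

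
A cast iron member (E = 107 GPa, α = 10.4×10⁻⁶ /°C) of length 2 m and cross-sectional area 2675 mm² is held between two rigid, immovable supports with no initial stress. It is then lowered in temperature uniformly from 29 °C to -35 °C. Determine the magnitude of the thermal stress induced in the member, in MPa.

σ ≈ 71.2 MPa (tensile)

Because both ends are immovable the net strain is zero, and the suppressed thermal strain is αΔT = 10.4×10⁻⁶ × 64 = 665.6×10⁻⁶.
The stress required to suppress this strain is σ = Eε = 107×10³ × 665.6×10⁻⁶ = 71.22 MPa, tensile since the member is trying to contract.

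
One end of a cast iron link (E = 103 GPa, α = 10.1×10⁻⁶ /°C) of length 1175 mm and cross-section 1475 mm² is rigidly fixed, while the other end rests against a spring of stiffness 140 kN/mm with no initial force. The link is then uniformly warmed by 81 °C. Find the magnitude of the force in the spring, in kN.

P ≈ 64.6 kN

If the spring were absent the link would lengthen by αΔT L = 10.1×10⁻⁶ × 81 × 1175 = 0.9613 mm.
With a force P in the spring, the elastic change of the link is PL/(AE) and that of the spring is P/k; compatibility requires their sum to equal δ_free.
P [ L/(AE) + 1/k ] = δ_free → P [ 1175/(1475×103×10³) + 1/(140×10³) ] = 0.9613.
P = 0.9613 / 1.488×10⁻⁵ = 64610 N.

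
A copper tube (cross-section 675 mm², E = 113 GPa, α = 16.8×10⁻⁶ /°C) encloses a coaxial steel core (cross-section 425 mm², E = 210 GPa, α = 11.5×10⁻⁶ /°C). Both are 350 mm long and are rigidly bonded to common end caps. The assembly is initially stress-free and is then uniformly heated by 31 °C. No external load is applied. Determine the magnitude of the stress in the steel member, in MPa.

The copper has the larger α, so on heating it would change length more than the steel if both were free. The rigid plates force a common final length, so the copper is put into compression and the steel into tension, with equal and opposite forces P (no external load).
Setting the final lengths equal and cancelling L: (α₁ − α₂)ΔT = P/(A₁E₁) + P/(A₂E₂).
|α₁ − α₂|·ΔT = 5.3×10⁻⁶ × 31 = 0.0001643.
1/(A₁E₁) + 1/(A₂E₂) = 1/(675×113×10³) + 1/(425×210×10³) = 2.431×10⁻⁸ N⁻¹.
P = 0.0001643 / 2.431×10⁻⁸ = 6757 N = 6.757 kN.
σ_{steel} = P/A₂ = 6757/425 = 15.9 MPa, tensile.

σ ≈ 15.9 MPa (tensile)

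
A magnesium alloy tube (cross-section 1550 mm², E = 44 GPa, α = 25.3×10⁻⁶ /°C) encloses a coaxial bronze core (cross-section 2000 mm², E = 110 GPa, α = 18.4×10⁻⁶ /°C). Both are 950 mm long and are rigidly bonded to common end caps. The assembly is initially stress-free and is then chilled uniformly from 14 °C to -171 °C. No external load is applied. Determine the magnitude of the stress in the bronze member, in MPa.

Equilibrium of a rigid end plate with no external load gives equal and opposite internal forces ±P in the two members. Since α_{magnesium alloy} > α_{bronze}, cooling drives the magnesium alloy into tension and the bronze into compression.
Setting the final lengths equal and cancelling L: (α₁ − α₂)ΔT = P/(A₁E₁) + P/(A₂E₂).
|α₁ − α₂|·ΔT = 6.9×10⁻⁶ × 185 = 0.001277.
1/(A₁E₁) + 1/(A₂E₂) = 1/(1550×44×10³) + 1/(2000×110×10³) = 1.921×10⁻⁸ N⁻¹.
P = 0.001277 / 1.921×10⁻⁸ = 66460 N = 66.46 kN.
σ_{bronze} = P/A₂ = 66460/2000 = 33.23 MPa, compressive.

σ ≈ 33.2 MPa (compressive)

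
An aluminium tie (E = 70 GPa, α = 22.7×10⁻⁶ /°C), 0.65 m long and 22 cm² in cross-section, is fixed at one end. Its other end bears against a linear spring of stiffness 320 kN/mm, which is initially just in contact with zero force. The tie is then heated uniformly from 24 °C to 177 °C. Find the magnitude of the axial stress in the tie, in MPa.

Free thermal expansion: δ_free = αΔT L = 22.7×10⁻⁶ × 153 × 650 = 2.258 mm.
Let P be the compressive force at the spring. The tie shortens elastically by PL/(AE) and the spring compresses by P/k; together these equal δ_free.
So P = δ_free / [L/(AE) + 1/k] = 2.258 / [ 650/(2200×70×10³) + 1/(320×10³) ].
P = 2.258 / 7.346×10⁻⁶ = 307300 N.
σ = P/A = 307300/2200 = 139.7 MPa.

σ ≈ 140 MPa (compressive)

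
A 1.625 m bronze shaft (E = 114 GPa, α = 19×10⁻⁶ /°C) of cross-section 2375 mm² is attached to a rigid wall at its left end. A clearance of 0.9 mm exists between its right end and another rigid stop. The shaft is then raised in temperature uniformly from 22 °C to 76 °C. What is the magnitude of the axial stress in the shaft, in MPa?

σ ≈ 53.8 MPa (compressive)

Free thermal elongation = αΔT L = 19×10⁻⁶ × 54 × 1625 = 1.667 mm.
After closing the 0.9 mm clearance, 1.667 − 0.9 = 0.7672 mm of expansion remains to be suppressed by the wall.
Compatibility: PL/(AE) = 0.7672 mm, so σ = P/A = E × (0.7672/1625) = 53.83 MPa.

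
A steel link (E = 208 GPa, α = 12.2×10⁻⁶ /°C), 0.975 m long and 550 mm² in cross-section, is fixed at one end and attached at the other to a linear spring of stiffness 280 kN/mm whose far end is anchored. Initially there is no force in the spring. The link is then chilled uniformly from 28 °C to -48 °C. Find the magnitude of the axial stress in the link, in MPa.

If the spring were absent the link would shorten by αΔT L = 12.2×10⁻⁶ × 76 × 975 = 0.904 mm.
With a force P in the spring, the elastic change of the link is PL/(AE) and that of the spring is P/k; compatibility requires their sum to equal δ_free.
P [ L/(AE) + 1/k ] = δ_free → P [ 975/(550×208×10³) + 1/(280×10³) ] = 0.904.
P = 0.904 / 1.209×10⁻⁵ = 74750 N.
σ = P/A = 74750/550 = 135.9 MPa.

σ ≈ 136 MPa (tensile)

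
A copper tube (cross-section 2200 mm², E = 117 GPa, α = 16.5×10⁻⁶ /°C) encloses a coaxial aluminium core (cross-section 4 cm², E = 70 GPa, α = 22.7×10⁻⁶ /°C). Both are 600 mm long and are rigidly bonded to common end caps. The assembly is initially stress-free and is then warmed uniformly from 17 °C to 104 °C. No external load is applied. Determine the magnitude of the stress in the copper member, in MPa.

σ ≈ 6.19 MPa (tensile)

Equilibrium of a rigid end plate with no external load gives equal and opposite internal forces ±P in the two members. Since α_{aluminium} > α_{copper}, heating drives the aluminium into compression and the copper into tension.
Compatibility of the two members (thermal + elastic change equal): (α₁ − α₂)ΔT = P·[1/(A₁E₁) + 1/(A₂E₂)].
|α₁ − α₂|·ΔT = 6.2×10⁻⁶ × 87 = 0.0005394.
1/(A₁E₁) + 1/(A₂E₂) = 1/(2200×117×10³) + 1/(400×70×10³) = 3.96×10⁻⁸ N⁻¹.
P = 0.0005394 / 3.96×10⁻⁸ = 13620 N = 13.62 kN.
σ_{copper} = P/A₁ = 13620/2200 = 6.192 MPa, tensile.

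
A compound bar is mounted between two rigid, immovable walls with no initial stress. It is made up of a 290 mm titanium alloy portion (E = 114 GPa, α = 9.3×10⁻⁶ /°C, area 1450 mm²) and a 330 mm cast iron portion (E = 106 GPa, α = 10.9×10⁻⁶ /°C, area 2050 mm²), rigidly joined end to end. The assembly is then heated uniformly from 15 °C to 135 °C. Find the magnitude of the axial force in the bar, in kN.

Free thermal expansion of the whole bar: Σ αᵢΔT Lᵢ = 9.3×10⁻⁶×120×290 + 10.9×10⁻⁶×120×330 = 0.7553 mm.
The rigid supports impose zero overall length change; the single axial force P common to all segments must satisfy P Σ Lᵢ/(AᵢEᵢ) = δ_free.
The series flexibility is Σ Lᵢ/(AᵢEᵢ) = 290/(1450×114×10³) + 330/(2050×106×10³) = 3.273×10⁻⁶ mm/N.
P = 0.7553 / 3.273×10⁻⁶ = 230800 N = 230.8 kN, compressive.

P ≈ 231 kN (compressive)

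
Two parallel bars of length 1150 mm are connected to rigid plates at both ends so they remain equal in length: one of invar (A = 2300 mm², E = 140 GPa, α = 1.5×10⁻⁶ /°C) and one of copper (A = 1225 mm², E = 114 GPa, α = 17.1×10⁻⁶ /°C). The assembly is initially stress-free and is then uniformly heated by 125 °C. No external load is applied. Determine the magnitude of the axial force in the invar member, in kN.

Both members must finish at the same length. With the larger α, the copper tends to over-expand; the plates restrain it, putting the copper in compression and the invar in tension. With no external load the two internal forces are equal and opposite, magnitude P.
Compatibility of the two members (thermal + elastic change equal): (α₁ − α₂)ΔT = P·[1/(A₁E₁) + 1/(A₂E₂)].
|α₁ − α₂|·ΔT = 15.6×10⁻⁶ × 125 = 0.00195.
1/(A₁E₁) + 1/(A₂E₂) = 1/(2300×140×10³) + 1/(1225×114×10³) = 1.027×10⁻⁸ N⁻¹.
P = 0.00195 / 1.027×10⁻⁸ = 189900 N = 189.9 kN.

P ≈ 190 kN (tensile in the invar)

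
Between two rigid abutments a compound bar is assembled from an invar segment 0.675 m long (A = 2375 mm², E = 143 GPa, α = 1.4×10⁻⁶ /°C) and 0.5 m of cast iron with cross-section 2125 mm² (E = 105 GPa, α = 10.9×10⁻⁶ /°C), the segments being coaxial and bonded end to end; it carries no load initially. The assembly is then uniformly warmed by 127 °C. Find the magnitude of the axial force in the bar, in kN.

If the supports were absent, the total length change would be Σ αᵢΔT Lᵢ = 1.4×10⁻⁶×127×675 + 10.9×10⁻⁶×127×500 = 0.8122 mm.
The walls prevent any net length change, so an axial force P (same in every segment) develops. Compatibility: P · Σ Lᵢ/(AᵢEᵢ) = δ_free.
Σ Lᵢ/(AᵢEᵢ) = 675/(2375×143×10³) + 500/(2125×105×10³) = 4.228×10⁻⁶ mm/N.
So P = 0.8122 / 4.228×10⁻⁶ = 192.1 kN, compressive.

P ≈ 192 kN (compressive)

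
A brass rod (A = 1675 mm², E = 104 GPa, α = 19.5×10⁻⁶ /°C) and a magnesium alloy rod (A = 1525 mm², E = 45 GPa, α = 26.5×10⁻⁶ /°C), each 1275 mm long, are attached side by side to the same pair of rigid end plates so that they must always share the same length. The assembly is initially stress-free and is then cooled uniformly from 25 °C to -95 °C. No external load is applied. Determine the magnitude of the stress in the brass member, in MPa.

Both members must finish at the same length. With the larger α, the magnesium alloy tends to over-contract; the plates restrain it, putting the magnesium alloy in tension and the brass in compression. With no external load the two internal forces are equal and opposite, magnitude P.
Setting the final lengths equal and cancelling L: (α₁ − α₂)ΔT = P/(A₁E₁) + P/(A₂E₂).
|α₁ − α₂|·ΔT = 7×10⁻⁶ × 120 = 0.00084.
1/(A₁E₁) + 1/(A₂E₂) = 1/(1675×104×10³) + 1/(1525×45×10³) = 2.031×10⁻⁸ N⁻¹.
P = 0.00084 / 2.031×10⁻⁸ = 41350 N = 41.35 kN.
σ_{brass} = P/A₁ = 41350/1675 = 24.69 MPa, compressive.

σ ≈ 24.7 MPa (compressive)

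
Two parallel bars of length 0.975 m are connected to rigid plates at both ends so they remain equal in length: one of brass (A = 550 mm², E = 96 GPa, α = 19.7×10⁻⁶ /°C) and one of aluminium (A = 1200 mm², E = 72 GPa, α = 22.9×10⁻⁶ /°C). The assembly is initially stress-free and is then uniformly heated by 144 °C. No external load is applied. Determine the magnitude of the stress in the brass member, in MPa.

The aluminium has the larger α, so on heating it would change length more than the brass if both were free. The rigid plates force a common final length, so the aluminium is put into compression and the brass into tension, with equal and opposite forces P (no external load).
Compatibility of the two members (thermal + elastic change equal): (α₁ − α₂)ΔT = P·[1/(A₁E₁) + 1/(A₂E₂)].
|α₁ − α₂|·ΔT = 3.2×10⁻⁶ × 144 = 0.0004608.
1/(A₁E₁) + 1/(A₂E₂) = 1/(550×96×10³) + 1/(1200×72×10³) = 3.051×10⁻⁸ N⁻¹.
So P = 0.0004608 / 3.051×10⁻⁸ = 15.1 kN.
σ_{brass} = P/A₁ = 15100/550 = 27.46 MPa, tensile.

σ ≈ 27.5 MPa (tensile)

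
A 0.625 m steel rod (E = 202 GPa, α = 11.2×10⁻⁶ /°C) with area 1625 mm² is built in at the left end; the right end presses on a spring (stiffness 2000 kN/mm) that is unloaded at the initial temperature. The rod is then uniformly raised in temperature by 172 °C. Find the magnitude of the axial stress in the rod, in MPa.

σ ≈ 308 MPa (compressive)

Free thermal expansion: δ_free = αΔT L = 11.2×10⁻⁶ × 172 × 625 = 1.204 mm.
With a force P in the spring, the elastic change of the rod is PL/(AE) and that of the spring is P/k; compatibility requires their sum to equal δ_free.
P [ L/(AE) + 1/k ] = δ_free → P [ 625/(1625×202×10³) + 1/(2000×10³) ] = 1.204.
P = 1.204 / 2.404×10⁻⁶ = 500800 N.
σ = P/A = 500800/1625 = 308.2 MPa.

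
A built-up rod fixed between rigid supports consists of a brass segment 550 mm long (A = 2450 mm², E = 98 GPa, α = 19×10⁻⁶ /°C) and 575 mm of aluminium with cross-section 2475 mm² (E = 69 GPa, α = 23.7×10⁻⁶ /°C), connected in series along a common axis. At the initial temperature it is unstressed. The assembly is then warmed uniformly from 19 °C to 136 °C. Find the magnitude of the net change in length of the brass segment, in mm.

|ΔL| ≈ 0.0821 mm

If the supports were absent, the total length change would be Σ αᵢΔT Lᵢ = 19×10⁻⁶×117×550 + 23.7×10⁻⁶×117×575 = 2.817 mm.
The rigid supports impose zero overall length change; the single axial force P common to all segments must satisfy P Σ Lᵢ/(AᵢEᵢ) = δ_free.
Σ Lᵢ/(AᵢEᵢ) = 550/(2450×98×10³) + 575/(2475×69×10³) = 5.658×10⁻⁶ mm/N.
Hence P = δ_free / Σ(L/AE) = 2.817/5.658×10⁻⁶ = 497.9 kN (compressive).
For the brass segment, free thermal change = 19×10⁻⁶×117×550 = 1.223 mm and elastic change from P = 497900×550/(2450×98×10³) = 1.141 mm; these oppose, so the net change is 0.0821 mm (segment lengthens).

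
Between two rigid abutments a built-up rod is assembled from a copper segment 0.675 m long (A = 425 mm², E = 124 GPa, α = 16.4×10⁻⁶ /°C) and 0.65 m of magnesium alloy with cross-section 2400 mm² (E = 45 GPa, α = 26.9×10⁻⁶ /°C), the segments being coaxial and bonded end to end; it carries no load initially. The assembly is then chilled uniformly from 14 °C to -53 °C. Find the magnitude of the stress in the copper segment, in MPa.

σ ≈ 239 MPa (tensile)

Free thermal contraction of the whole bar: Σ αᵢΔT Lᵢ = 16.4×10⁻⁶×67×675 + 26.9×10⁻⁶×67×650 = 1.913 mm.
The walls prevent any net length change, so an axial force P (same in every segment) develops. Compatibility: P · Σ Lᵢ/(AᵢEᵢ) = δ_free.
Σ Lᵢ/(AᵢEᵢ) = 675/(425×124×10³) + 650/(2400×45×10³) = 1.883×10⁻⁵ mm/N.
P = 1.913 / 1.883×10⁻⁵ = 101600 N = 101.6 kN, tensile.
σ_{copper} = P / A = 101600 / 425 = 239.1 MPa.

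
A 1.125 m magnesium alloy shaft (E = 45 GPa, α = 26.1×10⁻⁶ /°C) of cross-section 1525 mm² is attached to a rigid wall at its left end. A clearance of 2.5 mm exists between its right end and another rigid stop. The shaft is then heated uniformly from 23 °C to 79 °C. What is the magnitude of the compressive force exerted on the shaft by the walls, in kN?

Unrestrained expansion: δ_free = αΔT L = 26.1×10⁻⁶ × 56 × 1125 = 1.644 mm.
Since δ_free = 1.64 mm is less than the 2.5 mm gap, the shaft never touches the wall. No axial force develops.

P ≈ 0 kN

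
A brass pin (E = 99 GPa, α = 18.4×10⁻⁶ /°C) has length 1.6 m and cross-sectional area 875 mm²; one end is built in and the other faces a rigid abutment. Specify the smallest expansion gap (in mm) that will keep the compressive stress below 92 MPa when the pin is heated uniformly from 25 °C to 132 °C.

g ≈ 1.66 mm

With no wall the pin would lengthen by αΔT L = 18.4×10⁻⁶ × 107 × 1600 = 3.15 mm.
A stress of 92 MPa corresponds to the wall pushing the pin back by σL/E = 92×1600/(99×10³) = 1.487 mm.
So the gap has to take up the difference, g_min = δ_free − σL/E = 3.15 − 1.487 = 1.663 mm.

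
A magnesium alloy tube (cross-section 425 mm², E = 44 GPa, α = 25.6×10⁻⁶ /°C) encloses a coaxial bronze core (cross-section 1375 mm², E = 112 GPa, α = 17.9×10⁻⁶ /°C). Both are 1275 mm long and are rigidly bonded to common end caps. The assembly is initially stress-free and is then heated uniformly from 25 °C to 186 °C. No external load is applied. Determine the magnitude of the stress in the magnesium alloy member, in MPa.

σ ≈ 48.6 MPa (compressive)

The magnesium alloy has the larger α, so on heating it would change length more than the bronze if both were free. The rigid plates force a common final length, so the magnesium alloy is put into compression and the bronze into tension, with equal and opposite forces P (no external load).
Compatibility of the two members (thermal + elastic change equal): (α₁ − α₂)ΔT = P·[1/(A₁E₁) + 1/(A₂E₂)].
|α₁ − α₂|·ΔT = 7.7×10⁻⁶ × 161 = 0.00124.
1/(A₁E₁) + 1/(A₂E₂) = 1/(425×44×10³) + 1/(1375×112×10³) = 5.997×10⁻⁸ N⁻¹.
P = 0.00124 / 5.997×10⁻⁸ = 20670 N = 20.67 kN.
σ_{magnesium alloy} = P/A₁ = 20670/425 = 48.64 MPa, compressive.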